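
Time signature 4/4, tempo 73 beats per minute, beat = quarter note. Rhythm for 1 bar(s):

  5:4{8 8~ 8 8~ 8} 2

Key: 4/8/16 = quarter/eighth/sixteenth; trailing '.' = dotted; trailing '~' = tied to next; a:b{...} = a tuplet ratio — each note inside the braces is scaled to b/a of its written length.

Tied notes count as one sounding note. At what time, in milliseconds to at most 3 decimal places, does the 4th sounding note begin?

note 4 onset = 2b = 1643.836ms

1. 0.0ms @ 0 + 328.767ms (2/5)
2. 328.767ms @ 2/5 + 657.534ms (4/5)
3. 986.301ms @ 6/5 + 657.534ms (4/5)
4. 1643.836ms @ 2 + 1643.836ms (2)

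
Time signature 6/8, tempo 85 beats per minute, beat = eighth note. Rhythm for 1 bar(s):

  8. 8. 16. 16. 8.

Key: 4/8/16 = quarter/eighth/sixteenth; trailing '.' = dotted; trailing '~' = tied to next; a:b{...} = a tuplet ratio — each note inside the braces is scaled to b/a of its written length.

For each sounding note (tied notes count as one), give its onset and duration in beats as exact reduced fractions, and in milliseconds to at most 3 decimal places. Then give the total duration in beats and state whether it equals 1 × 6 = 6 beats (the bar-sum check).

1) 0.0ms=0b +1058.824ms=3/2b
2) 1058.824ms=3/2b +1058.824ms=3/2b
3) 2117.647ms=3b +529.412ms=3/4b
4) 2647.059ms=15/4b +529.412ms=3/4b
5) 3176.471ms=9/2b +1058.824ms=3/2b
Σ=6b of 6 (85bpm 6/8) — PASS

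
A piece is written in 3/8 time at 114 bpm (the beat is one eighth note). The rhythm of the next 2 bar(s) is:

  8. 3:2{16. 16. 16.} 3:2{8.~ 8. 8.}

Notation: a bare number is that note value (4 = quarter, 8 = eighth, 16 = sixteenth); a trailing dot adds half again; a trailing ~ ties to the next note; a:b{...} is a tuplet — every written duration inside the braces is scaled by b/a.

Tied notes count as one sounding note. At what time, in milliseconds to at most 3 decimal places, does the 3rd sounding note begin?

note 3 onset = 2b = 1052.632ms

1. 0.0ms @ 0 + 789.474ms (3/2)
2. 789.474ms @ 3/2 + 263.158ms (1/2)
3. 1052.632ms @ 2 + 263.158ms (1/2)
4. 1315.789ms @ 5/2 + 263.158ms (1/2)
5. 1578.947ms @ 3 + 1052.632ms (2)
6. 2631.579ms @ 5 + 526.316ms (1)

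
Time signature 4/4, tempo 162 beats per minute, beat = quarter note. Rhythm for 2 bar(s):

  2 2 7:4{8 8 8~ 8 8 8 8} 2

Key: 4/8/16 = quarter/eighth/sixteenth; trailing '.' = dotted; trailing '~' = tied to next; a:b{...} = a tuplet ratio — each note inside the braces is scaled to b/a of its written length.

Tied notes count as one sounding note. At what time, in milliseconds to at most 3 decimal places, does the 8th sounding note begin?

note 8 onset = 40/7b = 2116.402ms

1. 0.0ms @ 0 + 740.741ms (2)
2. 740.741ms @ 2 + 740.741ms (2)
3. 1481.481ms @ 4 + 105.82ms (2/7)
4. 1587.302ms @ 30/7 + 105.82ms (2/7)
5. 1693.122ms @ 32/7 + 211.64ms (4/7)
6. 1904.762ms @ 36/7 + 105.82ms (2/7)
7. 2010.582ms @ 38/7 + 105.82ms (2/7)
8. 2116.402ms @ 40/7 + 105.82ms (2/7)
9. 2222.222ms @ 6 + 740.741ms (2)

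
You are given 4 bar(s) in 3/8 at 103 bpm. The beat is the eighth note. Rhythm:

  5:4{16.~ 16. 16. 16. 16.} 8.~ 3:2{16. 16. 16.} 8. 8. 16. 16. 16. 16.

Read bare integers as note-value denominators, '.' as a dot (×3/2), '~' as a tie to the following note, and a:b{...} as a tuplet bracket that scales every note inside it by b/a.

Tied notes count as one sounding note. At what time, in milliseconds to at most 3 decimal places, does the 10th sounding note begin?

note 10 onset = 9b = 5242.718ms

1. 0.0ms @ 0 + 699.029ms (6/5)
2. 699.029ms @ 6/5 + 349.515ms (3/5)
3. 1048.544ms @ 9/5 + 349.515ms (3/5)
4. 1398.058ms @ 12/5 + 349.515ms (3/5)
5. 1747.573ms @ 3 + 1165.049ms (2)
6. 2912.621ms @ 5 + 291.262ms (1/2)
7. 3203.883ms @ 11/2 + 291.262ms (1/2)
8. 3495.146ms @ 6 + 873.786ms (3/2)
9. 4368.932ms @ 15/2 + 873.786ms (3/2)
10. 5242.718ms @ 9 + 436.893ms (3/4)
11. 5679.612ms @ 39/4 + 436.893ms (3/4)
12. 6116.505ms @ 21/2 + 436.893ms (3/4)
13. 6553.398ms @ 45/4 + 436.893ms (3/4)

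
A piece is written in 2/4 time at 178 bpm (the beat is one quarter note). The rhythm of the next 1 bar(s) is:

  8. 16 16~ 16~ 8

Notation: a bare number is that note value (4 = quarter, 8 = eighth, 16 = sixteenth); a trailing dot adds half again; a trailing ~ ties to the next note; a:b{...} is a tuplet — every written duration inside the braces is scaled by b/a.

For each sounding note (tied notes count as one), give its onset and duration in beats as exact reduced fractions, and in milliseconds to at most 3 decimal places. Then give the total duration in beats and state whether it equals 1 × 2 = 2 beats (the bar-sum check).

1) 0.0ms=0b +252.809ms=3/4b
2) 252.809ms=3/4b +84.27ms=1/4b
3) 337.079ms=1b +337.079ms=1b
Σ=2b of 2 (178bpm 2/4) — PASS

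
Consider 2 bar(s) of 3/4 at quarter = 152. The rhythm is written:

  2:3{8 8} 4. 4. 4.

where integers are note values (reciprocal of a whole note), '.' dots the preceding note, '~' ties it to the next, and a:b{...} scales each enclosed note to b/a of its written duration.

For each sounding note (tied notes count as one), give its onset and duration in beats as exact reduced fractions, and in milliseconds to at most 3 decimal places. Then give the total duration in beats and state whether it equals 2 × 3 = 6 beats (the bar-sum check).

1) 0.0ms=0b +296.053ms=3/4b
2) 296.053ms=3/4b +296.053ms=3/4b
3) 592.105ms=3/2b +592.105ms=3/2b
4) 1184.211ms=3b +592.105ms=3/2b
5) 1776.316ms=9/2b +592.105ms=3/2b
Σ=6b of 6 (152bpm 3/4) — PASS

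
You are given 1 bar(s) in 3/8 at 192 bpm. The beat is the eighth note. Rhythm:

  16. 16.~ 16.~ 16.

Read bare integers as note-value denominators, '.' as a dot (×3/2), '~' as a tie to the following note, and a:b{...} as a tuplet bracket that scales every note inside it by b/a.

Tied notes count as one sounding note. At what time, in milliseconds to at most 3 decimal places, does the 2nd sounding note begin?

note 2 onset = 3/4b = 234.375ms

1. 0.0ms @ 0 + 234.375ms (3/4)
2. 234.375ms @ 3/4 + 703.125ms (9/4)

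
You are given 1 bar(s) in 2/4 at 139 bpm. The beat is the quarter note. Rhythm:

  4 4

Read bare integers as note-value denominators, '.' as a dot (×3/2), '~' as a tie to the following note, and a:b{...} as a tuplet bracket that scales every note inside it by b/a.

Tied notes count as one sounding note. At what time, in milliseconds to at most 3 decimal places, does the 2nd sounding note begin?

note 2 onset = 1b = 431.655ms

1. 0.0ms @ 0 + 431.655ms (1)
2. 431.655ms @ 1 + 431.655ms (1)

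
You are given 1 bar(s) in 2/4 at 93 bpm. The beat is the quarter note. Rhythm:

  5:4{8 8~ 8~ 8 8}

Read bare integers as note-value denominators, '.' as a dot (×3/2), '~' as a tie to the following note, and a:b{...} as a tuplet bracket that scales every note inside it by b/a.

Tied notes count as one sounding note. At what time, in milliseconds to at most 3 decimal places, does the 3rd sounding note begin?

note 3 onset = 8/5b = 1032.258ms

1. 0.0ms @ 0 + 258.065ms (2/5)
2. 258.065ms @ 2/5 + 774.194ms (6/5)
3. 1032.258ms @ 8/5 + 258.065ms (2/5)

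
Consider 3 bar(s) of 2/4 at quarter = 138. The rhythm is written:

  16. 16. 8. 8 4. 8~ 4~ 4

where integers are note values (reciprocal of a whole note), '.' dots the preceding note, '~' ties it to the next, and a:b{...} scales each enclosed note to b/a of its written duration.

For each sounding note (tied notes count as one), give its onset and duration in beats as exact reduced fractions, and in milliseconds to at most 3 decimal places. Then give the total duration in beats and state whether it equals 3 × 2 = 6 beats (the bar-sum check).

1) 0.0ms=0b +163.043ms=3/8b
2) 163.043ms=3/8b +163.043ms=3/8b
3) 326.087ms=3/4b +326.087ms=3/4b
4) 652.174ms=3/2b +217.391ms=1/2b
5) 869.565ms=2b +652.174ms=3/2b
6) 1521.739ms=7/2b +1086.957ms=5/2b
Σ=6b of 6 (138bpm 2/4) — PASS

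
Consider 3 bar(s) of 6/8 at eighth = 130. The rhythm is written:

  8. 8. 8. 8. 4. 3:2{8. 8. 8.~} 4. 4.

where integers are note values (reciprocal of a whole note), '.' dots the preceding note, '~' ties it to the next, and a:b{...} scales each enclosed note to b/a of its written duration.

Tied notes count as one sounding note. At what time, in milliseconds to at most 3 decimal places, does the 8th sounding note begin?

note 8 onset = 11b = 5076.923ms

1. 0.0ms @ 0 + 692.308ms (3/2)
2. 692.308ms @ 3/2 + 692.308ms (3/2)
3. 1384.615ms @ 3 + 692.308ms (3/2)
4. 2076.923ms @ 9/2 + 692.308ms (3/2)
5. 2769.231ms @ 6 + 1384.615ms (3)
6. 4153.846ms @ 9 + 461.538ms (1)
7. 4615.385ms @ 10 + 461.538ms (1)
8. 5076.923ms @ 11 + 1846.154ms (4)
9. 6923.077ms @ 15 + 1384.615ms (3)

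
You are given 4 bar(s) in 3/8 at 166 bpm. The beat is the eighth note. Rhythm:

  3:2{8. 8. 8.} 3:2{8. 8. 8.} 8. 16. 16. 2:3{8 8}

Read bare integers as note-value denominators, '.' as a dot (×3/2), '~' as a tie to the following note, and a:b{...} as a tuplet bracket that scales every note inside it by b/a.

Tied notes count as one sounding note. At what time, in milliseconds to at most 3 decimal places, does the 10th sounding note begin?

1. 0.0ms @ 0 + 361.446ms (1)
2. 361.446ms @ 1 + 361.446ms (1)
3. 722.892ms @ 2 + 361.446ms (1)
4. 1084.337ms @ 3 + 361.446ms (1)
5. 1445.783ms @ 4 + 361.446ms (1)
6. 1807.229ms @ 5 + 361.446ms (1)
7. 2168.675ms @ 6 + 542.169ms (3/2)
8. 2710.843ms @ 15/2 + 271.084ms (3/4)
9. 2981.928ms @ 33/4 + 271.084ms (3/4)
10. 3253.012ms @ 9 + 542.169ms (3/2)
11. 3795.181ms @ 21/2 + 542.169ms (3/2)

note 10 onset = 9b = 3253.012ms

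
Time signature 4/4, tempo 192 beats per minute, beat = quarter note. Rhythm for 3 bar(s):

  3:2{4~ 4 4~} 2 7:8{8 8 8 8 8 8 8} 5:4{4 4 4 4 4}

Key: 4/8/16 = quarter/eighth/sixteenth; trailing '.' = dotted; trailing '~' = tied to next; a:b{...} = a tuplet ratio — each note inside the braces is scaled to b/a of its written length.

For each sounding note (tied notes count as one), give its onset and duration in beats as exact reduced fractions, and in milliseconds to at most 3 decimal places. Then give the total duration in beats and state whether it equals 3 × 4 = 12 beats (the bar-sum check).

1) 0.0ms=0b +416.667ms=4/3b
2) 416.667ms=4/3b +833.333ms=8/3b
3) 1250.0ms=4b +178.571ms=4/7b
4) 1428.571ms=32/7b +178.571ms=4/7b
5) 1607.143ms=36/7b +178.571ms=4/7b
6) 1785.714ms=40/7b +178.571ms=4/7b
7) 1964.286ms=44/7b +178.571ms=4/7b
8) 2142.857ms=48/7b +178.571ms=4/7b
9) 2321.429ms=52/7b +178.571ms=4/7b
10) 2500.0ms=8b +250.0ms=4/5b
11) 2750.0ms=44/5b +250.0ms=4/5b
12) 3000.0ms=48/5b +250.0ms=4/5b
13) 3250.0ms=52/5b +250.0ms=4/5b
14) 3500.0ms=56/5b +250.0ms=4/5b
Σ=12b of 12 (192bpm 4/4) — PASS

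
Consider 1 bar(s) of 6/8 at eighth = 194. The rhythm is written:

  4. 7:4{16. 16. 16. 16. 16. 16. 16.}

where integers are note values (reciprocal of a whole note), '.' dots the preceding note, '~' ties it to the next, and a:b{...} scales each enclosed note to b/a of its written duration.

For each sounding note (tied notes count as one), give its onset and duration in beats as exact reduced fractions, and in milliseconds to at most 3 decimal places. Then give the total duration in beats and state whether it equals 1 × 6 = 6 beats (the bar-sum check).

1) 0.0ms=0b +927.835ms=3b
2) 927.835ms=3b +132.548ms=3/7b
3) 1060.383ms=24/7b +132.548ms=3/7b
4) 1192.931ms=27/7b +132.548ms=3/7b
5) 1325.479ms=30/7b +132.548ms=3/7b
6) 1458.027ms=33/7b +132.548ms=3/7b
7) 1590.574ms=36/7b +132.548ms=3/7b
8) 1723.122ms=39/7b +132.548ms=3/7b
Σ=6b of 6 (194bpm 6/8) — PASS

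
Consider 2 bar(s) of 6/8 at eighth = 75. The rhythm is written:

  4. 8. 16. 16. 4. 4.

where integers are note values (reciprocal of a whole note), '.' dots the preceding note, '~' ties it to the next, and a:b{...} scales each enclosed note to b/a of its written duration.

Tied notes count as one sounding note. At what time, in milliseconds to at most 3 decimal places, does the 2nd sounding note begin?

note 2 onset = 3b = 2400.0ms

1. 0.0ms @ 0 + 2400.0ms (3)
2. 2400.0ms @ 3 + 1200.0ms (3/2)
3. 3600.0ms @ 9/2 + 600.0ms (3/4)
4. 4200.0ms @ 21/4 + 600.0ms (3/4)
5. 4800.0ms @ 6 + 2400.0ms (3)
6. 7200.0ms @ 9 + 2400.0ms (3)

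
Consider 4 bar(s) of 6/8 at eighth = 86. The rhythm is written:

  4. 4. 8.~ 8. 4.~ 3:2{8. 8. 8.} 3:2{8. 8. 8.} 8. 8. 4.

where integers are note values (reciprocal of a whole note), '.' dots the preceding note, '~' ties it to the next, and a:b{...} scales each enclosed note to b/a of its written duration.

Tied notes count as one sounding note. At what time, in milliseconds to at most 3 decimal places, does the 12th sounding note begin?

1. 0.0ms @ 0 + 2093.023ms (3)
2. 2093.023ms @ 3 + 2093.023ms (3)
3. 4186.047ms @ 6 + 2093.023ms (3)
4. 6279.07ms @ 9 + 2790.698ms (4)
5. 9069.767ms @ 13 + 697.674ms (1)
6. 9767.442ms @ 14 + 697.674ms (1)
7. 10465.116ms @ 15 + 697.674ms (1)
8. 11162.791ms @ 16 + 697.674ms (1)
9. 11860.465ms @ 17 + 697.674ms (1)
10. 12558.14ms @ 18 + 1046.512ms (3/2)
11. 13604.651ms @ 39/2 + 1046.512ms (3/2)
12. 14651.163ms @ 21 + 2093.023ms (3)

note 12 onset = 21b = 14651.163ms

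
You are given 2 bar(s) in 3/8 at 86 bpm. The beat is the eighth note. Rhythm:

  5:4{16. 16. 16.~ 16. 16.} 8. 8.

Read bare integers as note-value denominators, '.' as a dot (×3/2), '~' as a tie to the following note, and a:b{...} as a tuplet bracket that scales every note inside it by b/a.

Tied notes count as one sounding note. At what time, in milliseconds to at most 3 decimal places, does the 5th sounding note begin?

note 5 onset = 3b = 2093.023ms

1. 0.0ms @ 0 + 418.605ms (3/5)
2. 418.605ms @ 3/5 + 418.605ms (3/5)
3. 837.209ms @ 6/5 + 837.209ms (6/5)
4. 1674.419ms @ 12/5 + 418.605ms (3/5)
5. 2093.023ms @ 3 + 1046.512ms (3/2)
6. 3139.535ms @ 9/2 + 1046.512ms (3/2)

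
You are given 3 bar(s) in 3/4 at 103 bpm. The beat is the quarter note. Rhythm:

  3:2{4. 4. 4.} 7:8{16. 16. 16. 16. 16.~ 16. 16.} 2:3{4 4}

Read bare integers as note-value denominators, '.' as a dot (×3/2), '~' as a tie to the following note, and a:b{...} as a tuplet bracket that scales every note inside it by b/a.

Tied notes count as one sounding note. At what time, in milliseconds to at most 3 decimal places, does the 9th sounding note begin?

note 9 onset = 39/7b = 3245.492ms

1. 0.0ms @ 0 + 582.524ms (1)
2. 582.524ms @ 1 + 582.524ms (1)
3. 1165.049ms @ 2 + 582.524ms (1)
4. 1747.573ms @ 3 + 249.653ms (3/7)
5. 1997.226ms @ 24/7 + 249.653ms (3/7)
6. 2246.879ms @ 27/7 + 249.653ms (3/7)
7. 2496.533ms @ 30/7 + 249.653ms (3/7)
8. 2746.186ms @ 33/7 + 499.307ms (6/7)
9. 3245.492ms @ 39/7 + 249.653ms (3/7)
10. 3495.146ms @ 6 + 873.786ms (3/2)
11. 4368.932ms @ 15/2 + 873.786ms (3/2)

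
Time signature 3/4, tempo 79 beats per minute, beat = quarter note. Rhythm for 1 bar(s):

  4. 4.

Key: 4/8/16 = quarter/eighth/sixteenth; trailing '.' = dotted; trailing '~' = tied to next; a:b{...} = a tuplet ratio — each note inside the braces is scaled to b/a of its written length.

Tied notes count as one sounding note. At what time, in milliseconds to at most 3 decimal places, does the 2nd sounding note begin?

note 2 onset = 3/2b = 1139.241ms

1. 0.0ms @ 0 + 1139.241ms (3/2)
2. 1139.241ms @ 3/2 + 1139.241ms (3/2)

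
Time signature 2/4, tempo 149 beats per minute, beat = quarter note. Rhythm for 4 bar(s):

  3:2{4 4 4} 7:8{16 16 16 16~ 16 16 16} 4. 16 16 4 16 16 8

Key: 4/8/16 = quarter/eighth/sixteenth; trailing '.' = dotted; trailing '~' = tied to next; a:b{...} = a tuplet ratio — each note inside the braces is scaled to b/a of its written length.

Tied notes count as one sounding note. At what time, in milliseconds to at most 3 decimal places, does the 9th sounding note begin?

note 9 onset = 26/7b = 1495.686ms

1. 0.0ms @ 0 + 268.456ms (2/3)
2. 268.456ms @ 2/3 + 268.456ms (2/3)
3. 536.913ms @ 4/3 + 268.456ms (2/3)
4. 805.369ms @ 2 + 115.053ms (2/7)
5. 920.422ms @ 16/7 + 115.053ms (2/7)
6. 1035.475ms @ 18/7 + 115.053ms (2/7)
7. 1150.527ms @ 20/7 + 230.105ms (4/7)
8. 1380.633ms @ 24/7 + 115.053ms (2/7)
9. 1495.686ms @ 26/7 + 115.053ms (2/7)
10. 1610.738ms @ 4 + 604.027ms (3/2)
11. 2214.765ms @ 11/2 + 100.671ms (1/4)
12. 2315.436ms @ 23/4 + 100.671ms (1/4)
13. 2416.107ms @ 6 + 402.685ms (1)
14. 2818.792ms @ 7 + 100.671ms (1/4)
15. 2919.463ms @ 29/4 + 100.671ms (1/4)
16. 3020.134ms @ 15/2 + 201.342ms (1/2)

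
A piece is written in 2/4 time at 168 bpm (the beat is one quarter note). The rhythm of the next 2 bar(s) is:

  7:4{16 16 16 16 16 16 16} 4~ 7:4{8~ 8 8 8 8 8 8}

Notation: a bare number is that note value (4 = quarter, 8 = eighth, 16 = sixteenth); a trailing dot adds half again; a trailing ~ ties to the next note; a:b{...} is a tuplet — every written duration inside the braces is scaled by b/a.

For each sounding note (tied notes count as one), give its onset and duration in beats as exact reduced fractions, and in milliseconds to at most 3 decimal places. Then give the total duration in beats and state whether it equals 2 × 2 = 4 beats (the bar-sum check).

1) 0.0ms=0b +51.02ms=1/7b
2) 51.02ms=1/7b +51.02ms=1/7b
3) 102.041ms=2/7b +51.02ms=1/7b
4) 153.061ms=3/7b +51.02ms=1/7b
5) 204.082ms=4/7b +51.02ms=1/7b
6) 255.102ms=5/7b +51.02ms=1/7b
7) 306.122ms=6/7b +51.02ms=1/7b
8) 357.143ms=1b +561.224ms=11/7b
9) 918.367ms=18/7b +102.041ms=2/7b
10) 1020.408ms=20/7b +102.041ms=2/7b
11) 1122.449ms=22/7b +102.041ms=2/7b
12) 1224.49ms=24/7b +102.041ms=2/7b
13) 1326.531ms=26/7b +102.041ms=2/7b
Σ=4b of 4 (168bpm 2/4) — PASS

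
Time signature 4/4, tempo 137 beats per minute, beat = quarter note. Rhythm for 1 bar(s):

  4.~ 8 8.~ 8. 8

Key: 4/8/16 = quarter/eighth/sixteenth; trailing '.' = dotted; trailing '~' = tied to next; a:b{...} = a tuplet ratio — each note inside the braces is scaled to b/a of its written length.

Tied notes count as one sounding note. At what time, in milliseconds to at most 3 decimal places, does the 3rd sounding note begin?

1. 0.0ms @ 0 + 875.912ms (2)
2. 875.912ms @ 2 + 656.934ms (3/2)
3. 1532.847ms @ 7/2 + 218.978ms (1/2)

note 3 onset = 7/2b = 1532.847ms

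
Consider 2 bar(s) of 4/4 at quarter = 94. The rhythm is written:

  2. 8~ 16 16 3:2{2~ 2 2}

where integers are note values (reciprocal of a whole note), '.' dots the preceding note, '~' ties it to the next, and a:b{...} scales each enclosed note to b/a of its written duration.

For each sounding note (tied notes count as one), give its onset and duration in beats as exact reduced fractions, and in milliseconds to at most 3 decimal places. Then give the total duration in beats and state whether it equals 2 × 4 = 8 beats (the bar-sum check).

1) 0.0ms=0b +1914.894ms=3b
2) 1914.894ms=3b +478.723ms=3/4b
3) 2393.617ms=15/4b +159.574ms=1/4b
4) 2553.191ms=4b +1702.128ms=8/3b
5) 4255.319ms=20/3b +851.064ms=4/3b
Σ=8b of 8 (94bpm 4/4) — PASS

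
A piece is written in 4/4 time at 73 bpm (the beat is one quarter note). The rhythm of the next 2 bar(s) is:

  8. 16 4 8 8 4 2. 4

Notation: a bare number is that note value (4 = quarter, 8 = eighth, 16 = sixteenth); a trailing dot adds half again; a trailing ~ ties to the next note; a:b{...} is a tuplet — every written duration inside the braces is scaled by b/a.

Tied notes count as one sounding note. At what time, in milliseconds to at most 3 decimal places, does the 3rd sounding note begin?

1. 0.0ms @ 0 + 616.438ms (3/4)
2. 616.438ms @ 3/4 + 205.479ms (1/4)
3. 821.918ms @ 1 + 821.918ms (1)
4. 1643.836ms @ 2 + 410.959ms (1/2)
5. 2054.795ms @ 5/2 + 410.959ms (1/2)
6. 2465.753ms @ 3 + 821.918ms (1)
7. 3287.671ms @ 4 + 2465.753ms (3)
8. 5753.425ms @ 7 + 821.918ms (1)

note 3 onset = 1b = 821.918ms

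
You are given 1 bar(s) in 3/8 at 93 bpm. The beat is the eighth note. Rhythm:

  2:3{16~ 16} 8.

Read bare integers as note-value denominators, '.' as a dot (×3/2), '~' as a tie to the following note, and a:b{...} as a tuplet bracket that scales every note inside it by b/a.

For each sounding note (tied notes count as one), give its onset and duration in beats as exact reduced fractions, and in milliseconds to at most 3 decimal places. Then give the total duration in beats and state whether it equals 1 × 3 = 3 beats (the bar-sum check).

1) 0.0ms=0b +967.742ms=3/2b
2) 967.742ms=3/2b +967.742ms=3/2b
Σ=3b of 3 (93bpm 3/8) — PASS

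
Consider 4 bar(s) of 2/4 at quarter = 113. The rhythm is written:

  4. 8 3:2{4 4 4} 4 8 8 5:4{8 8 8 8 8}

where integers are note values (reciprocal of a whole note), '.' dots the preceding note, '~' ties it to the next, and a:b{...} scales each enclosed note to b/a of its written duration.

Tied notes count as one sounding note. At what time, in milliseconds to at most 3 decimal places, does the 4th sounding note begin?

note 4 onset = 8/3b = 1415.929ms

1. 0.0ms @ 0 + 796.46ms (3/2)
2. 796.46ms @ 3/2 + 265.487ms (1/2)
3. 1061.947ms @ 2 + 353.982ms (2/3)
4. 1415.929ms @ 8/3 + 353.982ms (2/3)
5. 1769.912ms @ 10/3 + 353.982ms (2/3)
6. 2123.894ms @ 4 + 530.973ms (1)
7. 2654.867ms @ 5 + 265.487ms (1/2)
8. 2920.354ms @ 11/2 + 265.487ms (1/2)
9. 3185.841ms @ 6 + 212.389ms (2/5)
10. 3398.23ms @ 32/5 + 212.389ms (2/5)
11. 3610.619ms @ 34/5 + 212.389ms (2/5)
12. 3823.009ms @ 36/5 + 212.389ms (2/5)
13. 4035.398ms @ 38/5 + 212.389ms (2/5)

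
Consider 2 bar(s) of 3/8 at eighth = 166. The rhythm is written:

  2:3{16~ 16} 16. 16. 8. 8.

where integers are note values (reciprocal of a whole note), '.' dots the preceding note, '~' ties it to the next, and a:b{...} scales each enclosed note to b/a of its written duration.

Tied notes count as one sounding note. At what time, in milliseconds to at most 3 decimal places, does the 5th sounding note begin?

1. 0.0ms @ 0 + 542.169ms (3/2)
2. 542.169ms @ 3/2 + 271.084ms (3/4)
3. 813.253ms @ 9/4 + 271.084ms (3/4)
4. 1084.337ms @ 3 + 542.169ms (3/2)
5. 1626.506ms @ 9/2 + 542.169ms (3/2)

note 5 onset = 9/2b = 1626.506ms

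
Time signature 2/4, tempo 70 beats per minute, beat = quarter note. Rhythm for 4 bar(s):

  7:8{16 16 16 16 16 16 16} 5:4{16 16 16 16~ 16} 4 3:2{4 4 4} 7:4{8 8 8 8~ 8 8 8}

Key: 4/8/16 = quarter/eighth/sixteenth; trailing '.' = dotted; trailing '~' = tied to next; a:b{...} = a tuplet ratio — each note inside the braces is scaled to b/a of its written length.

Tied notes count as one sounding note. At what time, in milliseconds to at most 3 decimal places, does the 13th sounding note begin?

note 13 onset = 4b = 3428.571ms

1. 0.0ms @ 0 + 244.898ms (2/7)
2. 244.898ms @ 2/7 + 244.898ms (2/7)
3. 489.796ms @ 4/7 + 244.898ms (2/7)
4. 734.694ms @ 6/7 + 244.898ms (2/7)
5. 979.592ms @ 8/7 + 244.898ms (2/7)
6. 1224.49ms @ 10/7 + 244.898ms (2/7)
7. 1469.388ms @ 12/7 + 244.898ms (2/7)
8. 1714.286ms @ 2 + 171.429ms (1/5)
9. 1885.714ms @ 11/5 + 171.429ms (1/5)
10. 2057.143ms @ 12/5 + 171.429ms (1/5)
11. 2228.571ms @ 13/5 + 342.857ms (2/5)
12. 2571.429ms @ 3 + 857.143ms (1)
13. 3428.571ms @ 4 + 571.429ms (2/3)
14. 4000.0ms @ 14/3 + 571.429ms (2/3)
15. 4571.429ms @ 16/3 + 571.429ms (2/3)
16. 5142.857ms @ 6 + 244.898ms (2/7)
17. 5387.755ms @ 44/7 + 244.898ms (2/7)
18. 5632.653ms @ 46/7 + 244.898ms (2/7)
19. 5877.551ms @ 48/7 + 489.796ms (4/7)
20. 6367.347ms @ 52/7 + 244.898ms (2/7)
21. 6612.245ms @ 54/7 + 244.898ms (2/7)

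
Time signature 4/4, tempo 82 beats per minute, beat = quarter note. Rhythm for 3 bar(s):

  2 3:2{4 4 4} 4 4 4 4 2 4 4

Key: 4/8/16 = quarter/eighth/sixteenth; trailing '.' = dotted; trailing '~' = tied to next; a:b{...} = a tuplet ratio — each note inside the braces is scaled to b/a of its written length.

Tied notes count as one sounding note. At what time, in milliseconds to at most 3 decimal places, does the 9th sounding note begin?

1. 0.0ms @ 0 + 1463.415ms (2)
2. 1463.415ms @ 2 + 487.805ms (2/3)
3. 1951.22ms @ 8/3 + 487.805ms (2/3)
4. 2439.024ms @ 10/3 + 487.805ms (2/3)
5. 2926.829ms @ 4 + 731.707ms (1)
6. 3658.537ms @ 5 + 731.707ms (1)
7. 4390.244ms @ 6 + 731.707ms (1)
8. 5121.951ms @ 7 + 731.707ms (1)
9. 5853.659ms @ 8 + 1463.415ms (2)
10. 7317.073ms @ 10 + 731.707ms (1)
11. 8048.78ms @ 11 + 731.707ms (1)

note 9 onset = 8b = 5853.659ms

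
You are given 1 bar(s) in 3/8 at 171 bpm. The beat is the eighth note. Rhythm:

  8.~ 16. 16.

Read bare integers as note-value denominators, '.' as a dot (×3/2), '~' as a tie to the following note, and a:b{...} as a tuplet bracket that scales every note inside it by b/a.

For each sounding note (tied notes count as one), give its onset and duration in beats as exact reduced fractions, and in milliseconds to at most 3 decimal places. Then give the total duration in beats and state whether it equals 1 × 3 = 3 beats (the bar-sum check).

1) 0.0ms=0b +789.474ms=9/4b
2) 789.474ms=9/4b +263.158ms=3/4b
Σ=3b of 3 (171bpm 3/8) — PASS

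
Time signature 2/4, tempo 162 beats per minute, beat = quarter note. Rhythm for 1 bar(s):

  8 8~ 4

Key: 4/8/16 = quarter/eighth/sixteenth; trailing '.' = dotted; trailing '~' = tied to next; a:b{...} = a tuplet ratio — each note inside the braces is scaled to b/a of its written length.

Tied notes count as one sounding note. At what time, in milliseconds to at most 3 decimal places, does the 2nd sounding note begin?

1. 0.0ms @ 0 + 185.185ms (1/2)
2. 185.185ms @ 1/2 + 555.556ms (3/2)

note 2 onset = 1/2b = 185.185ms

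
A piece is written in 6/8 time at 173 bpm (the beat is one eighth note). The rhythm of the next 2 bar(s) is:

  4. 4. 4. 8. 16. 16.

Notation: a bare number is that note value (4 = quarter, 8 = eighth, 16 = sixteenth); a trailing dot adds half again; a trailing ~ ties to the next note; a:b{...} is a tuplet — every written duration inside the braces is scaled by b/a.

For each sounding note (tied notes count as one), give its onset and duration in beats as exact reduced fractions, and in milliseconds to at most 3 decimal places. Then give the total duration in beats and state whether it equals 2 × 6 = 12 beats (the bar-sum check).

1) 0.0ms=0b +1040.462ms=3b
2) 1040.462ms=3b +1040.462ms=3b
3) 2080.925ms=6b +1040.462ms=3b
4) 3121.387ms=9b +520.231ms=3/2b
5) 3641.618ms=21/2b +260.116ms=3/4b
6) 3901.734ms=45/4b +260.116ms=3/4b
Σ=12b of 12 (173bpm 6/8) — PASS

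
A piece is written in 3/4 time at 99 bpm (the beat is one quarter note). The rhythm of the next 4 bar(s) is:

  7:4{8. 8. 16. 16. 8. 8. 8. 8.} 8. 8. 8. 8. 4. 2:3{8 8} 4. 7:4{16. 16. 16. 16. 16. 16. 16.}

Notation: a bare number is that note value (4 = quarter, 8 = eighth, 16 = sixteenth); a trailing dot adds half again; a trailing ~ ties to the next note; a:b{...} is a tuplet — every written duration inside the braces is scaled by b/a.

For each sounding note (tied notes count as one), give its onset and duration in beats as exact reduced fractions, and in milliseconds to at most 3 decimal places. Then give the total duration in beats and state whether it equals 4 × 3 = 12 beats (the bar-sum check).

1) 0.0ms=0b +259.74ms=3/7b
2) 259.74ms=3/7b +259.74ms=3/7b
3) 519.481ms=6/7b +129.87ms=3/14b
4) 649.351ms=15/14b +129.87ms=3/14b
5) 779.221ms=9/7b +259.74ms=3/7b
6) 1038.961ms=12/7b +259.74ms=3/7b
7) 1298.701ms=15/7b +259.74ms=3/7b
8) 1558.442ms=18/7b +259.74ms=3/7b
9) 1818.182ms=3b +454.545ms=3/4b
10) 2272.727ms=15/4b +454.545ms=3/4b
11) 2727.273ms=9/2b +454.545ms=3/4b
12) 3181.818ms=21/4b +454.545ms=3/4b
13) 3636.364ms=6b +909.091ms=3/2b
14) 4545.455ms=15/2b +454.545ms=3/4b
15) 5000.0ms=33/4b +454.545ms=3/4b
16) 5454.545ms=9b +909.091ms=3/2b
17) 6363.636ms=21/2b +129.87ms=3/14b
18) 6493.506ms=75/7b +129.87ms=3/14b
19) 6623.377ms=153/14b +129.87ms=3/14b
20) 6753.247ms=78/7b +129.87ms=3/14b
21) 6883.117ms=159/14b +129.87ms=3/14b
22) 7012.987ms=81/7b +129.87ms=3/14b
23) 7142.857ms=165/14b +129.87ms=3/14b
Σ=12b of 12 (99bpm 3/4) — PASS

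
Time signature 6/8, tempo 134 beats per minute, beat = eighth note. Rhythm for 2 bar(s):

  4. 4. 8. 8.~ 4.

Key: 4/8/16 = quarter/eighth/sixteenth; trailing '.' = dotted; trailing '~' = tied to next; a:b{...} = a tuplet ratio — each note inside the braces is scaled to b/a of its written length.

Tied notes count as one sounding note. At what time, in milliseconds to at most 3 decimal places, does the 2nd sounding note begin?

1. 0.0ms @ 0 + 1343.284ms (3)
2. 1343.284ms @ 3 + 1343.284ms (3)
3. 2686.567ms @ 6 + 671.642ms (3/2)
4. 3358.209ms @ 15/2 + 2014.925ms (9/2)

note 2 onset = 3b = 1343.284ms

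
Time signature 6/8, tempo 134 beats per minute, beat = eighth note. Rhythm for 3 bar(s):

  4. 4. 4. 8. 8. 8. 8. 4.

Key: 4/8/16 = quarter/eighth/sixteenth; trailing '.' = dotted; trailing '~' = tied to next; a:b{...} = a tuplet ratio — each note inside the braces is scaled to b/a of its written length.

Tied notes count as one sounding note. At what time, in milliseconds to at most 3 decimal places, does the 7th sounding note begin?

1. 0.0ms @ 0 + 1343.284ms (3)
2. 1343.284ms @ 3 + 1343.284ms (3)
3. 2686.567ms @ 6 + 1343.284ms (3)
4. 4029.851ms @ 9 + 671.642ms (3/2)
5. 4701.493ms @ 21/2 + 671.642ms (3/2)
6. 5373.134ms @ 12 + 671.642ms (3/2)
7. 6044.776ms @ 27/2 + 671.642ms (3/2)
8. 6716.418ms @ 15 + 1343.284ms (3)

note 7 onset = 27/2b = 6044.776ms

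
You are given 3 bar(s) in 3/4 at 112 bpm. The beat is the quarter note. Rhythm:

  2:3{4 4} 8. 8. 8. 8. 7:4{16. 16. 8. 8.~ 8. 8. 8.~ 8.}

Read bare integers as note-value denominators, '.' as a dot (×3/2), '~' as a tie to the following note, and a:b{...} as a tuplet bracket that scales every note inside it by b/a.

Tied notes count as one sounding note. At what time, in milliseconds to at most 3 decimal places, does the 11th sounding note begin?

note 11 onset = 54/7b = 4132.653ms

1. 0.0ms @ 0 + 803.571ms (3/2)
2. 803.571ms @ 3/2 + 803.571ms (3/2)
3. 1607.143ms @ 3 + 401.786ms (3/4)
4. 2008.929ms @ 15/4 + 401.786ms (3/4)
5. 2410.714ms @ 9/2 + 401.786ms (3/4)
6. 2812.5ms @ 21/4 + 401.786ms (3/4)
7. 3214.286ms @ 6 + 114.796ms (3/14)
8. 3329.082ms @ 87/14 + 114.796ms (3/14)
9. 3443.878ms @ 45/7 + 229.592ms (3/7)
10. 3673.469ms @ 48/7 + 459.184ms (6/7)
11. 4132.653ms @ 54/7 + 229.592ms (3/7)
12. 4362.245ms @ 57/7 + 459.184ms (6/7)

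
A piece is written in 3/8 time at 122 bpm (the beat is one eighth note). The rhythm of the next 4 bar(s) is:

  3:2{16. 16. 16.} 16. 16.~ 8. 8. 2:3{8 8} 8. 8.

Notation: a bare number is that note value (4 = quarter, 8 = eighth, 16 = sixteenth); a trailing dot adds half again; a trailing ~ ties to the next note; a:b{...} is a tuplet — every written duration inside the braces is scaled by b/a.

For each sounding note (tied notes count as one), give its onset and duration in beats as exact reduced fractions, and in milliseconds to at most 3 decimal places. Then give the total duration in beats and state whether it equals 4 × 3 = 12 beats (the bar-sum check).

1) 0.0ms=0b +245.902ms=1/2b
2) 245.902ms=1/2b +245.902ms=1/2b
3) 491.803ms=1b +245.902ms=1/2b
4) 737.705ms=3/2b +368.852ms=3/4b
5) 1106.557ms=9/4b +1106.557ms=9/4b
6) 2213.115ms=9/2b +737.705ms=3/2b
7) 2950.82ms=6b +737.705ms=3/2b
8) 3688.525ms=15/2b +737.705ms=3/2b
9) 4426.23ms=9b +737.705ms=3/2b
10) 5163.934ms=21/2b +737.705ms=3/2b
Σ=12b of 12 (122bpm 3/8) — PASS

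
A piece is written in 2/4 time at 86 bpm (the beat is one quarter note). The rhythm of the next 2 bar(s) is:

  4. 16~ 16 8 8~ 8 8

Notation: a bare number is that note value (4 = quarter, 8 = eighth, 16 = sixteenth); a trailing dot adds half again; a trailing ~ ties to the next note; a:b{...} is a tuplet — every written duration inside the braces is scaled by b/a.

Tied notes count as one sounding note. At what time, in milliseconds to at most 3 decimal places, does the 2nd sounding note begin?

1. 0.0ms @ 0 + 1046.512ms (3/2)
2. 1046.512ms @ 3/2 + 348.837ms (1/2)
3. 1395.349ms @ 2 + 348.837ms (1/2)
4. 1744.186ms @ 5/2 + 697.674ms (1)
5. 2441.86ms @ 7/2 + 348.837ms (1/2)

note 2 onset = 3/2b = 1046.512ms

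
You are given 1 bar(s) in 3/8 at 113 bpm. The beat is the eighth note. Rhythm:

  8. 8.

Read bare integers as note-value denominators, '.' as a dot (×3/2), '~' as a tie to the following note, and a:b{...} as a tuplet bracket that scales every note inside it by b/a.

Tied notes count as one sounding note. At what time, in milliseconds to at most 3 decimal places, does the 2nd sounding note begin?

1. 0.0ms @ 0 + 796.46ms (3/2)
2. 796.46ms @ 3/2 + 796.46ms (3/2)

note 2 onset = 3/2b = 796.46ms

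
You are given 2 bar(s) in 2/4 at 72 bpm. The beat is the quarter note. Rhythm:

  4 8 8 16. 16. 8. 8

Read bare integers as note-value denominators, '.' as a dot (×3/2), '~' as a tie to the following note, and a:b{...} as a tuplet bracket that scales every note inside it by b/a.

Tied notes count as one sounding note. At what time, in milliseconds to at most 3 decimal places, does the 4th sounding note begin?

1. 0.0ms @ 0 + 833.333ms (1)
2. 833.333ms @ 1 + 416.667ms (1/2)
3. 1250.0ms @ 3/2 + 416.667ms (1/2)
4. 1666.667ms @ 2 + 312.5ms (3/8)
5. 1979.167ms @ 19/8 + 312.5ms (3/8)
6. 2291.667ms @ 11/4 + 625.0ms (3/4)
7. 2916.667ms @ 7/2 + 416.667ms (1/2)

note 4 onset = 2b = 1666.667ms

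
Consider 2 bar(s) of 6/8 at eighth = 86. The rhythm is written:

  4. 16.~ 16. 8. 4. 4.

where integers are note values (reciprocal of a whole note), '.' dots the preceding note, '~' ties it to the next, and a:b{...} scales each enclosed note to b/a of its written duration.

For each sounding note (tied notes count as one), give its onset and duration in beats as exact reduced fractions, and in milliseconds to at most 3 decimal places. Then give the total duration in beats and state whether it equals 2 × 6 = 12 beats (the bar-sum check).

1) 0.0ms=0b +2093.023ms=3b
2) 2093.023ms=3b +1046.512ms=3/2b
3) 3139.535ms=9/2b +1046.512ms=3/2b
4) 4186.047ms=6b +2093.023ms=3b
5) 6279.07ms=9b +2093.023ms=3b
Σ=12b of 12 (86bpm 6/8) — PASS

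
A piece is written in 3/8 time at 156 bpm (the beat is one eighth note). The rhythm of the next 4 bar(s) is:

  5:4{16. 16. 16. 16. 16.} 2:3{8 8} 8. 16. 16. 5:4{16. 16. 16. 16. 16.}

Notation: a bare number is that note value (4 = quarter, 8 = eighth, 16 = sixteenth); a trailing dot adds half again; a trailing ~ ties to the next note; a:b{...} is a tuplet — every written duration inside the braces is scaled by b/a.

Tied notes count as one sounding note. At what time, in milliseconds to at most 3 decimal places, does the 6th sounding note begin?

note 6 onset = 3b = 1153.846ms

1. 0.0ms @ 0 + 230.769ms (3/5)
2. 230.769ms @ 3/5 + 230.769ms (3/5)
3. 461.538ms @ 6/5 + 230.769ms (3/5)
4. 692.308ms @ 9/5 + 230.769ms (3/5)
5. 923.077ms @ 12/5 + 230.769ms (3/5)
6. 1153.846ms @ 3 + 576.923ms (3/2)
7. 1730.769ms @ 9/2 + 576.923ms (3/2)
8. 2307.692ms @ 6 + 576.923ms (3/2)
9. 2884.615ms @ 15/2 + 288.462ms (3/4)
10. 3173.077ms @ 33/4 + 288.462ms (3/4)
11. 3461.538ms @ 9 + 230.769ms (3/5)
12. 3692.308ms @ 48/5 + 230.769ms (3/5)
13. 3923.077ms @ 51/5 + 230.769ms (3/5)
14. 4153.846ms @ 54/5 + 230.769ms (3/5)
15. 4384.615ms @ 57/5 + 230.769ms (3/5)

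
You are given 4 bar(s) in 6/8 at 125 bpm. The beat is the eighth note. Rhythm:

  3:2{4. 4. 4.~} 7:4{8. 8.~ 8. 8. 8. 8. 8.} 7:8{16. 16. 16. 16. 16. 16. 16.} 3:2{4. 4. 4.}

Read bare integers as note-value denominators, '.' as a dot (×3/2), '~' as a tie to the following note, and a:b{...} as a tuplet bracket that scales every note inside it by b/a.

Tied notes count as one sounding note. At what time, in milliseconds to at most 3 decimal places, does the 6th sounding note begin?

note 6 onset = 66/7b = 4525.714ms

1. 0.0ms @ 0 + 960.0ms (2)
2. 960.0ms @ 2 + 960.0ms (2)
3. 1920.0ms @ 4 + 1371.429ms (20/7)
4. 3291.429ms @ 48/7 + 822.857ms (12/7)
5. 4114.286ms @ 60/7 + 411.429ms (6/7)
6. 4525.714ms @ 66/7 + 411.429ms (6/7)
7. 4937.143ms @ 72/7 + 411.429ms (6/7)
8. 5348.571ms @ 78/7 + 411.429ms (6/7)
9. 5760.0ms @ 12 + 411.429ms (6/7)
10. 6171.429ms @ 90/7 + 411.429ms (6/7)
11. 6582.857ms @ 96/7 + 411.429ms (6/7)
12. 6994.286ms @ 102/7 + 411.429ms (6/7)
13. 7405.714ms @ 108/7 + 411.429ms (6/7)
14. 7817.143ms @ 114/7 + 411.429ms (6/7)
15. 8228.571ms @ 120/7 + 411.429ms (6/7)
16. 8640.0ms @ 18 + 960.0ms (2)
17. 9600.0ms @ 20 + 960.0ms (2)
18. 10560.0ms @ 22 + 960.0ms (2)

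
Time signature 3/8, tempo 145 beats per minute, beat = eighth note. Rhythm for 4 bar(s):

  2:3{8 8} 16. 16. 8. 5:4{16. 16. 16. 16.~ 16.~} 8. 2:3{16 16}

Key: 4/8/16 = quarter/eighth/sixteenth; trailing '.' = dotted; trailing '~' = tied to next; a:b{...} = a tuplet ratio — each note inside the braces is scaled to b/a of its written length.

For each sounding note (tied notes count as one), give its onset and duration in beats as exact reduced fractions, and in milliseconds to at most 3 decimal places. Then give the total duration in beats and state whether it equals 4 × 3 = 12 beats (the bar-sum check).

1) 0.0ms=0b +620.69ms=3/2b
2) 620.69ms=3/2b +620.69ms=3/2b
3) 1241.379ms=3b +310.345ms=3/4b
4) 1551.724ms=15/4b +310.345ms=3/4b
5) 1862.069ms=9/2b +620.69ms=3/2b
6) 2482.759ms=6b +248.276ms=3/5b
7) 2731.034ms=33/5b +248.276ms=3/5b
8) 2979.31ms=36/5b +248.276ms=3/5b
9) 3227.586ms=39/5b +1117.241ms=27/10b
10) 4344.828ms=21/2b +310.345ms=3/4b
11) 4655.172ms=45/4b +310.345ms=3/4b
Σ=12b of 12 (145bpm 3/8) — PASS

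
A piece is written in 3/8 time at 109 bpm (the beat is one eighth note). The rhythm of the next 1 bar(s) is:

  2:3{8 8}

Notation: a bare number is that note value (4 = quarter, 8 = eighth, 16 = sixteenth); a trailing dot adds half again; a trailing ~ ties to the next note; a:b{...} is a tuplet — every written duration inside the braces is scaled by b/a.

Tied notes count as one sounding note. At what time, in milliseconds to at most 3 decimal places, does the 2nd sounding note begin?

1. 0.0ms @ 0 + 825.688ms (3/2)
2. 825.688ms @ 3/2 + 825.688ms (3/2)

note 2 onset = 3/2b = 825.688ms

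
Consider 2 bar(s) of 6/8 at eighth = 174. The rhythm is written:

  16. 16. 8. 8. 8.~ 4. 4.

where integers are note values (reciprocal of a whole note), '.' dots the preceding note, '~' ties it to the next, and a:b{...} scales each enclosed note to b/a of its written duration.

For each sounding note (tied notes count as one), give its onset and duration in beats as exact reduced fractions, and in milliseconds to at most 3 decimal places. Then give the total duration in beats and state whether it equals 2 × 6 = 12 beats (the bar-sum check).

1) 0.0ms=0b +258.621ms=3/4b
2) 258.621ms=3/4b +258.621ms=3/4b
3) 517.241ms=3/2b +517.241ms=3/2b
4) 1034.483ms=3b +517.241ms=3/2b
5) 1551.724ms=9/2b +1551.724ms=9/2b
6) 3103.448ms=9b +1034.483ms=3b
Σ=12b of 12 (174bpm 6/8) — PASS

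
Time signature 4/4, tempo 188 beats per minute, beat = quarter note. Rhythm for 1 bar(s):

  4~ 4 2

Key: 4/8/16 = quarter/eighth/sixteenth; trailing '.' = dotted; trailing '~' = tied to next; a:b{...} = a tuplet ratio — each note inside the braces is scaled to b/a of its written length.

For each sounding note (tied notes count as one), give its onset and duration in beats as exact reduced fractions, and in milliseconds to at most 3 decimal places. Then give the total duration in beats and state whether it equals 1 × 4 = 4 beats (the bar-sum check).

1) 0.0ms=0b +638.298ms=2b
2) 638.298ms=2b +638.298ms=2b
Σ=4b of 4 (188bpm 4/4) — PASS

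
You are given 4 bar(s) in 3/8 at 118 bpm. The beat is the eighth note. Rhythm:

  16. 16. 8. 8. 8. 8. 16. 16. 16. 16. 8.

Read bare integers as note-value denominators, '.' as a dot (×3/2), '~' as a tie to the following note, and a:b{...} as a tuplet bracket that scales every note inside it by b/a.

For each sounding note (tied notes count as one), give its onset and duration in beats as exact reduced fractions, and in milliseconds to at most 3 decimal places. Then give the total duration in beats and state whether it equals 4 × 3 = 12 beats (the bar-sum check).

1) 0.0ms=0b +381.356ms=3/4b
2) 381.356ms=3/4b +381.356ms=3/4b
3) 762.712ms=3/2b +762.712ms=3/2b
4) 1525.424ms=3b +762.712ms=3/2b
5) 2288.136ms=9/2b +762.712ms=3/2b
6) 3050.847ms=6b +762.712ms=3/2b
7) 3813.559ms=15/2b +381.356ms=3/4b
8) 4194.915ms=33/4b +381.356ms=3/4b
9) 4576.271ms=9b +381.356ms=3/4b
10) 4957.627ms=39/4b +381.356ms=3/4b
11) 5338.983ms=21/2b +762.712ms=3/2b
Σ=12b of 12 (118bpm 3/8) — PASS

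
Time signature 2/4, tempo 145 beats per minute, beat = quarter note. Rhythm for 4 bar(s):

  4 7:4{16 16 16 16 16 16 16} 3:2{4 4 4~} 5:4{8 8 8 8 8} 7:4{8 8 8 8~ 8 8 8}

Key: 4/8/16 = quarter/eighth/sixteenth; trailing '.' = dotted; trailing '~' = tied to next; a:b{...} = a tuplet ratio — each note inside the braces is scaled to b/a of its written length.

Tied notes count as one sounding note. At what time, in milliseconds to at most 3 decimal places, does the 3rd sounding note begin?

note 3 onset = 8/7b = 472.906ms

1. 0.0ms @ 0 + 413.793ms (1)
2. 413.793ms @ 1 + 59.113ms (1/7)
3. 472.906ms @ 8/7 + 59.113ms (1/7)
4. 532.02ms @ 9/7 + 59.113ms (1/7)
5. 591.133ms @ 10/7 + 59.113ms (1/7)
6. 650.246ms @ 11/7 + 59.113ms (1/7)
7. 709.36ms @ 12/7 + 59.113ms (1/7)
8. 768.473ms @ 13/7 + 59.113ms (1/7)
9. 827.586ms @ 2 + 275.862ms (2/3)
10. 1103.448ms @ 8/3 + 275.862ms (2/3)
11. 1379.31ms @ 10/3 + 441.379ms (16/15)
12. 1820.69ms @ 22/5 + 165.517ms (2/5)
13. 1986.207ms @ 24/5 + 165.517ms (2/5)
14. 2151.724ms @ 26/5 + 165.517ms (2/5)
15. 2317.241ms @ 28/5 + 165.517ms (2/5)
16. 2482.759ms @ 6 + 118.227ms (2/7)
17. 2600.985ms @ 44/7 + 118.227ms (2/7)
18. 2719.212ms @ 46/7 + 118.227ms (2/7)
19. 2837.438ms @ 48/7 + 236.453ms (4/7)
20. 3073.892ms @ 52/7 + 118.227ms (2/7)
21. 3192.118ms @ 54/7 + 118.227ms (2/7)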